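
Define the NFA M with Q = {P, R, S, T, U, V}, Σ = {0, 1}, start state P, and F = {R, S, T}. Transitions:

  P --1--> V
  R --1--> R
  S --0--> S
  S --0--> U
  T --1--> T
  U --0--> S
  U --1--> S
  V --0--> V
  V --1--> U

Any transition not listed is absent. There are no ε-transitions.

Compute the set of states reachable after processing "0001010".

Start in {P}.
Read '0': P→∅; now ∅.
The set is empty and remains empty for the remaining 6 symbols.

∅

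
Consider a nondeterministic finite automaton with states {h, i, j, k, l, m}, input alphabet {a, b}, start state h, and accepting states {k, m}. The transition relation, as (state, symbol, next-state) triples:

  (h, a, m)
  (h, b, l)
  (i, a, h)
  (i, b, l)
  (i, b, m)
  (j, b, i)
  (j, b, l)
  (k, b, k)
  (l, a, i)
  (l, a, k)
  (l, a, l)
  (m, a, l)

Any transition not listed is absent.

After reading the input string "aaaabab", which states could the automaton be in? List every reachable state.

Start in {h}.
Read 'a': h→{m}; now {m}.
Read 'a': m→{l}; now {l}.
Read 'a': l→{i, k, l}; now {i, k, l}.
Read 'a': i→{h}, k→∅, l→{i, k, l}; now {h, i, k, l}.
Read 'b': h→{l}, i→{l, m}, k→{k}, l→∅; now {k, l, m}.
Read 'a': k→∅, l→{i, k, l}, m→{l}; now {i, k, l}.
Read 'b': i→{l, m}, k→{k}, l→∅; now {k, l, m}.

{k, l, m}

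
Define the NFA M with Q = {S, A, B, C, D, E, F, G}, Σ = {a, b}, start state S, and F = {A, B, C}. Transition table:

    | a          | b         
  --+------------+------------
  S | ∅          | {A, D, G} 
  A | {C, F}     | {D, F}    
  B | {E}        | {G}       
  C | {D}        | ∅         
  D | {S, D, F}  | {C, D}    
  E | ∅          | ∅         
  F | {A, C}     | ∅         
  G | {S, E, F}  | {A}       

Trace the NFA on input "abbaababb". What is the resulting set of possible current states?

∅

Start in {S}.
Read 'a': {S} → ∅.
The set is empty and remains empty for the remaining 8 symbols.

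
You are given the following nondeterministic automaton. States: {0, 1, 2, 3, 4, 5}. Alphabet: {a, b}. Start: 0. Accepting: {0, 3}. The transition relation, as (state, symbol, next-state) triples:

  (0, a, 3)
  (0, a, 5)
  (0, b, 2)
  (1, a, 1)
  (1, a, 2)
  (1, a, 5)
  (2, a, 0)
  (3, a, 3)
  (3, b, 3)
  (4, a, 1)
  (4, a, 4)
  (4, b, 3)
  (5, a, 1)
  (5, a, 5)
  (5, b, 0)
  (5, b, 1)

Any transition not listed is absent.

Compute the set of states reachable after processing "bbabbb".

∅

Start in {0}.
Read 'b': 0→{2}; now {2}.
Read 'b': 2→∅; now ∅.
The set is empty and remains empty for the remaining 4 symbols.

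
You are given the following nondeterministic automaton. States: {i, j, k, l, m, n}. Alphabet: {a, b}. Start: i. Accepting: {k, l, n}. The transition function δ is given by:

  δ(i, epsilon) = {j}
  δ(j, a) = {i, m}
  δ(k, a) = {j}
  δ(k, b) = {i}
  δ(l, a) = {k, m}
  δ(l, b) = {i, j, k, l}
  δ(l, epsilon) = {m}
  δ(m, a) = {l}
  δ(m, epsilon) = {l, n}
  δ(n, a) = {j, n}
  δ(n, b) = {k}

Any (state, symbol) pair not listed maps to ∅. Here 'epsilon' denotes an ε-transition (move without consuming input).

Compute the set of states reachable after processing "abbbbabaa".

{i, j, k, l, m, n}

Start: ε-closure({i}) = {i, j}.
Read 'a': i→∅, j→{i, m}; union {i, m}; ε-closure = {i, j, l, m, n}.
Read 'b': i→∅, j→∅, l→{i, j, k, l}, m→∅, n→{k}; union {i, j, k, l}; ε-closure = {i, j, k, l, m, n}.
Read 'b': i→∅, j→∅, k→{i}, l→{i, j, k, l}, m→∅, n→{k}; union {i, j, k, l}; ε-closure = {i, j, k, l, m, n}.
Read 'b': i→∅, j→∅, k→{i}, l→{i, j, k, l}, m→∅, n→{k}; union {i, j, k, l}; ε-closure = {i, j, k, l, m, n}.
Read 'b': i→∅, j→∅, k→{i}, l→{i, j, k, l}, m→∅, n→{k}; union {i, j, k, l}; ε-closure = {i, j, k, l, m, n}.
Read 'a': i→∅, j→{i, m}, k→{j}, l→{k, m}, m→{l}, n→{j, n}; now {i, j, k, l, m, n}.
Read 'b': i→∅, j→∅, k→{i}, l→{i, j, k, l}, m→∅, n→{k}; union {i, j, k, l}; ε-closure = {i, j, k, l, m, n}.
Read 'a': i→∅, j→{i, m}, k→{j}, l→{k, m}, m→{l}, n→{j, n}; now {i, j, k, l, m, n}.
Read 'a': i→∅, j→{i, m}, k→{j}, l→{k, m}, m→{l}, n→{j, n}; now {i, j, k, l, m, n}.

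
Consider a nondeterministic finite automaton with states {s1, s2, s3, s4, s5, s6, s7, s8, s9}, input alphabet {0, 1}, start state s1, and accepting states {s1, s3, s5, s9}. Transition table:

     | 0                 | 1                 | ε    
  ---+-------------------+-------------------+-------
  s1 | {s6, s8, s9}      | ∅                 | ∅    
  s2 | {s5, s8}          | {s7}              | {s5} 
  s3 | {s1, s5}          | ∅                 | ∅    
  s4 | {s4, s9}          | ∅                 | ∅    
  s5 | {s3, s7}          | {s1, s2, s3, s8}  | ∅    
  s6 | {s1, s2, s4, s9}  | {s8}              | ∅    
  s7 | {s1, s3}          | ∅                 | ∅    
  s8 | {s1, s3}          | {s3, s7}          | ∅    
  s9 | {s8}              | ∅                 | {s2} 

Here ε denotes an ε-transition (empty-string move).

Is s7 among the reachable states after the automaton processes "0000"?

Yes

Start in {s1}.
Read '0': s1→{s6, s8, s9}; union {s6, s8, s9}; ε-closure = {s2, s5, s6, s8, s9}.
Read '0': s2→{s5, s8}, s5→{s3, s7}, s6→{s1, s2, s4, s9}, s8→{s1, s3}, s9→{s8}; now {s1, s2, s3, s4, s5, s7, s8, s9}.
Read '0': s1→{s6, s8, s9}, s2→{s5, s8}, s3→{s1, s5}, s4→{s4, s9}, s5→{s3, s7}, s7→{s1, s3}, s8→{s1, s3}, s9→{s8}; union {s1, s3, s4, s5, s6, s7, s8, s9}; ε-closure = {s1, s2, s3, s4, s5, s6, s7, s8, s9}.
Read '0': s1→{s6, s8, s9}, s2→{s5, s8}, s3→{s1, s5}, s4→{s4, s9}, s5→{s3, s7}, s6→{s1, s2, s4, s9}, s7→{s1, s3}, s8→{s1, s3}, s9→{s8}; now {s1, s2, s3, s4, s5, s6, s7, s8, s9}.
State s7 is in {s1, s2, s3, s4, s5, s6, s7, s8, s9}.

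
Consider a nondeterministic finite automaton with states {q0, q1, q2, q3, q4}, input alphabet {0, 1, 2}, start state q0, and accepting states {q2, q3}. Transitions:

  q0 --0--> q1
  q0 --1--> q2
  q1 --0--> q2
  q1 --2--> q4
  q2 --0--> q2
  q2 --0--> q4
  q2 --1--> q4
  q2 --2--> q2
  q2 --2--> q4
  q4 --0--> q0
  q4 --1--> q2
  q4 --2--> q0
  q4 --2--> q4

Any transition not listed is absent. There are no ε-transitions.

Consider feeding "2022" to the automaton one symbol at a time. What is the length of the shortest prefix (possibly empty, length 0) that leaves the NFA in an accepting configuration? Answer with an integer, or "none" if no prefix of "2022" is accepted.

Start in {q0}.
Read '2': q0→∅; now ∅.
The set is empty and remains empty for the remaining 3 symbols.
No reachable set along the way intersects F.

none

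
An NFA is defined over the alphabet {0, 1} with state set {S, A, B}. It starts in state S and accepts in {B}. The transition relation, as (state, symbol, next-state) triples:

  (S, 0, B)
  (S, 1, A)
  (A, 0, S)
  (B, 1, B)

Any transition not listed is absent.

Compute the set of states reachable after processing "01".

{B}

Start in {S}.
Read '0': S→{B}; now {B}.
Read '1': B→{B}; now {B}.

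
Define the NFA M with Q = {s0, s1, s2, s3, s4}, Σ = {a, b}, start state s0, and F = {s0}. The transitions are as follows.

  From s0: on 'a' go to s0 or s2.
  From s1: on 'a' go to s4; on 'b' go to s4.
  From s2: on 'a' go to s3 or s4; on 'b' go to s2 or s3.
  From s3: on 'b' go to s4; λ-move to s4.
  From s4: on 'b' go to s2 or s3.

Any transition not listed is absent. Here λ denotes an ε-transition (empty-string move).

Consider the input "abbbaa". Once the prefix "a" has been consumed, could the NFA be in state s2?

Start in {s0}.
Read 'a': s0→{s0, s2}; now {s0, s2}.
State s2 is in {s0, s2}.

Yes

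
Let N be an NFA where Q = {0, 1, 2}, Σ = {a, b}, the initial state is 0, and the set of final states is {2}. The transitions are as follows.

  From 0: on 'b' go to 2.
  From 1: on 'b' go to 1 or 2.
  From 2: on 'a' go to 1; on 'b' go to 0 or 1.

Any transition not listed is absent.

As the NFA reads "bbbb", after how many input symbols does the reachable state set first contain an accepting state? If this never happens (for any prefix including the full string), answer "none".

1

Start in {0}.
Read 'b': 0→{2}; now {2}.
None of the earlier sets intersect F, but {2} does.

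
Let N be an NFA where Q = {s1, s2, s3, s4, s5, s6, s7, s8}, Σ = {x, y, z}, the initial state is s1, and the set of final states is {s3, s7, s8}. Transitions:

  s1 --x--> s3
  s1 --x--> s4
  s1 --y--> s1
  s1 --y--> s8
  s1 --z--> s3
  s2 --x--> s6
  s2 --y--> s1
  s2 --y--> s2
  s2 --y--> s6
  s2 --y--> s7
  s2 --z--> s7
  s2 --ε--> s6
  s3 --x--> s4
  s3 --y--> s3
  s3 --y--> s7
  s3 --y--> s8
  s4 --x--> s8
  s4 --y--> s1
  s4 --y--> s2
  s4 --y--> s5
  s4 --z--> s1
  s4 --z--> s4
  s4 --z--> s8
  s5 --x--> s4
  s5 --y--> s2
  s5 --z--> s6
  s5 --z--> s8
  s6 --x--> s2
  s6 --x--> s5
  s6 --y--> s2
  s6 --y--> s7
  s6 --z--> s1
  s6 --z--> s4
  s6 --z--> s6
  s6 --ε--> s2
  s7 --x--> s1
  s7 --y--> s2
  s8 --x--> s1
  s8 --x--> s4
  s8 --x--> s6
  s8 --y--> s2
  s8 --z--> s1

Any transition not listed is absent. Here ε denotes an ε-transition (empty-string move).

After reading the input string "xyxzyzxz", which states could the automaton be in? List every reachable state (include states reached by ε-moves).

Start in {s1}.
Read 'x': s1→{s3, s4}; now {s3, s4}.
Read 'y': s3→{s3, s7, s8}, s4→{s1, s2, s5}; union {s1, s2, s3, s5, s7, s8}; ε-closure = {s1, s2, s3, s5, s6, s7, s8}.
Read 'x': s1→{s3, s4}, s2→{s6}, s3→{s4}, s5→{s4}, s6→{s2, s5}, s7→{s1}, s8→{s1, s4, s6}; now {s1, s2, s3, s4, s5, s6}.
Read 'z': s1→{s3}, s2→{s7}, s3→∅, s4→{s1, s4, s8}, s5→{s6, s8}, s6→{s1, s4, s6}; union {s1, s3, s4, s6, s7, s8}; ε-closure = {s1, s2, s3, s4, s6, s7, s8}.
Read 'y': s1→{s1, s8}, s2→{s1, s2, s6, s7}, s3→{s3, s7, s8}, s4→{s1, s2, s5}, s6→{s2, s7}, s7→{s2}, s8→{s2}; now {s1, s2, s3, s5, s6, s7, s8}.
Read 'z': s1→{s3}, s2→{s7}, s3→∅, s5→{s6, s8}, s6→{s1, s4, s6}, s7→∅, s8→{s1}; union {s1, s3, s4, s6, s7, s8}; ε-closure = {s1, s2, s3, s4, s6, s7, s8}.
Read 'x': s1→{s3, s4}, s2→{s6}, s3→{s4}, s4→{s8}, s6→{s2, s5}, s7→{s1}, s8→{s1, s4, s6}; now {s1, s2, s3, s4, s5, s6, s8}.
Read 'z': s1→{s3}, s2→{s7}, s3→∅, s4→{s1, s4, s8}, s5→{s6, s8}, s6→{s1, s4, s6}, s8→{s1}; union {s1, s3, s4, s6, s7, s8}; ε-closure = {s1, s2, s3, s4, s6, s7, s8}.

{s1, s2, s3, s4, s6, s7, s8}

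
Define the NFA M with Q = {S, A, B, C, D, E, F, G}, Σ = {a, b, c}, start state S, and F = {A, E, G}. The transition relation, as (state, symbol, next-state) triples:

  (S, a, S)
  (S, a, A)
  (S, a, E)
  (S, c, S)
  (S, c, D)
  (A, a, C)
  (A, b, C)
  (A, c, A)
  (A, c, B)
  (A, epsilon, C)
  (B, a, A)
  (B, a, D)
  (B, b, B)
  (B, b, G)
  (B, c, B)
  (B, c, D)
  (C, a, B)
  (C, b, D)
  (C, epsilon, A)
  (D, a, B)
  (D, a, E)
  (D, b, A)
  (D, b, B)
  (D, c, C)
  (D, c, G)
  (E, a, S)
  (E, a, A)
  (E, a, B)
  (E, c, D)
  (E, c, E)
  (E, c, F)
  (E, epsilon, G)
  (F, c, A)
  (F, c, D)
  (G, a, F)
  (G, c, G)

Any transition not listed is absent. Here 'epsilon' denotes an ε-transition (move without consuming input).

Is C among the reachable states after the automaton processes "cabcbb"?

Yes

Start in {S}.
Read 'c': S→{S, D}; now {S, D}.
Read 'a': S→{S, A, E}, D→{B, E}; union {S, A, B, E}; ε-closure = {S, A, B, C, E, G}.
Read 'b': S→∅, A→{C}, B→{B, G}, C→{D}, E→∅, G→∅; union {B, C, D, G}; ε-closure = {A, B, C, D, G}.
Read 'c': A→{A, B}, B→{B, D}, C→∅, D→{C, G}, G→{G}; now {A, B, C, D, G}.
Read 'b': A→{C}, B→{B, G}, C→{D}, D→{A, B}, G→∅; now {A, B, C, D, G}.
Read 'b': A→{C}, B→{B, G}, C→{D}, D→{A, B}, G→∅; now {A, B, C, D, G}.
State C is in {A, B, C, D, G}.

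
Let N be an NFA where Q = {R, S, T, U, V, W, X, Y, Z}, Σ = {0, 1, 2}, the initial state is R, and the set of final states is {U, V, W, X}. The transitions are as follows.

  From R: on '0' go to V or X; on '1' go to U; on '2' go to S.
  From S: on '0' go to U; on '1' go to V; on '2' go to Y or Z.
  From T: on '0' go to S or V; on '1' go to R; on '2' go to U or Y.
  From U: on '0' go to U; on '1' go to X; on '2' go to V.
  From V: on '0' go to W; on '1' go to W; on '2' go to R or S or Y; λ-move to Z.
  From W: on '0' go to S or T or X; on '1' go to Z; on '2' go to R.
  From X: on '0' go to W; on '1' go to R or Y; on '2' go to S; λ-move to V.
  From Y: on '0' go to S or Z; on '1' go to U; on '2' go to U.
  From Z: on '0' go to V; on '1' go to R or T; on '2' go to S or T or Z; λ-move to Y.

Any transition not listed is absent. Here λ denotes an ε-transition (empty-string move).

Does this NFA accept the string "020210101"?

Start in {R}.
Read '0': R→{V, X}; union {V, X}; ε-closure = {V, X, Y, Z}.
Read '2': V→{R, S, Y}, X→{S}, Y→{U}, Z→{S, T, Z}; now {R, S, T, U, Y, Z}.
Read '0': R→{V, X}, S→{U}, T→{S, V}, U→{U}, Y→{S, Z}, Z→{V}; union {S, U, V, X, Z}; ε-closure = {S, U, V, X, Y, Z}.
Read '2': S→{Y, Z}, U→{V}, V→{R, S, Y}, X→{S}, Y→{U}, Z→{S, T, Z}; now {R, S, T, U, V, Y, Z}.
Read '1': R→{U}, S→{V}, T→{R}, U→{X}, V→{W}, Y→{U}, Z→{R, T}; union {R, T, U, V, W, X}; ε-closure = {R, T, U, V, W, X, Y, Z}.
Read '0': R→{V, X}, T→{S, V}, U→{U}, V→{W}, W→{S, T, X}, X→{W}, Y→{S, Z}, Z→{V}; union {S, T, U, V, W, X, Z}; ε-closure = {S, T, U, V, W, X, Y, Z}.
Read '1': S→{V}, T→{R}, U→{X}, V→{W}, W→{Z}, X→{R, Y}, Y→{U}, Z→{R, T}; now {R, T, U, V, W, X, Y, Z}.
Read '0': R→{V, X}, T→{S, V}, U→{U}, V→{W}, W→{S, T, X}, X→{W}, Y→{S, Z}, Z→{V}; union {S, T, U, V, W, X, Z}; ε-closure = {S, T, U, V, W, X, Y, Z}.
Read '1': S→{V}, T→{R}, U→{X}, V→{W}, W→{Z}, X→{R, Y}, Y→{U}, Z→{R, T}; now {R, T, U, V, W, X, Y, Z}.
The final set {R, T, U, V, W, X, Y, Z} contains the accepting states U, V, W, X.

Yes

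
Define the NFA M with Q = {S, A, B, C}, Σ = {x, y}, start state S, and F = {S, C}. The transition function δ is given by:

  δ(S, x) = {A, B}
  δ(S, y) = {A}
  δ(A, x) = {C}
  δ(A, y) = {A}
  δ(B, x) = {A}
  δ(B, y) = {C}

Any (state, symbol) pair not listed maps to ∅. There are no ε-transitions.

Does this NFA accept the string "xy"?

Yes

Start in {S}.
Read 'x': {S} → {A, B}.
Read 'y': {A, B} → {A, C}.
The final set {A, C} contains the accepting state C.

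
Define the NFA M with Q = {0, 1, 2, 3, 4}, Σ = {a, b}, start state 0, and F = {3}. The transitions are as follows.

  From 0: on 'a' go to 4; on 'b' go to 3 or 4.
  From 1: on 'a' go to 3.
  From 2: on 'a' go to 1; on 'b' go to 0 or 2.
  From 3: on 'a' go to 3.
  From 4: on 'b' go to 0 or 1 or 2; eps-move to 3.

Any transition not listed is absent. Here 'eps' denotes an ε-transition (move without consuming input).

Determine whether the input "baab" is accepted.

No

Start in {0}.
Read 'b': 0→{3, 4}; now {3, 4}.
Read 'a': 3→{3}, 4→∅; now {3}.
Read 'a': 3→{3}; now {3}.
Read 'b': 3→∅; now ∅.
The final set ∅ contains no accepting state.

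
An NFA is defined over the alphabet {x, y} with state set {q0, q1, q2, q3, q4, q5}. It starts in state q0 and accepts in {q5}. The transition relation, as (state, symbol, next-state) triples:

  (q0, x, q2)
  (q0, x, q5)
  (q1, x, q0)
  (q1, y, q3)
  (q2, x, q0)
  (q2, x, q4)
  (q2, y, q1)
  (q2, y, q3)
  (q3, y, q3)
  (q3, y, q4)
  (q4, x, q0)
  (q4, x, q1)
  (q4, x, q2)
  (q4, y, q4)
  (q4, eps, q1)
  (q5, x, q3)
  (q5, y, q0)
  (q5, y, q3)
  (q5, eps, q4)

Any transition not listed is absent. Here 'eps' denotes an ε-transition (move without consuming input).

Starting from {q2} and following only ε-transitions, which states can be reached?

{q2}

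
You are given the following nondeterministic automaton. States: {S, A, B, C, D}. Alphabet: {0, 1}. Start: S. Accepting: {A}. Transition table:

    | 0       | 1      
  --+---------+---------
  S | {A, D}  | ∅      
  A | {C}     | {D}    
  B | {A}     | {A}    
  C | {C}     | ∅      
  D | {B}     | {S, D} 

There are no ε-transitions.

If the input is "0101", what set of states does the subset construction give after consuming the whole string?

{S, A, D}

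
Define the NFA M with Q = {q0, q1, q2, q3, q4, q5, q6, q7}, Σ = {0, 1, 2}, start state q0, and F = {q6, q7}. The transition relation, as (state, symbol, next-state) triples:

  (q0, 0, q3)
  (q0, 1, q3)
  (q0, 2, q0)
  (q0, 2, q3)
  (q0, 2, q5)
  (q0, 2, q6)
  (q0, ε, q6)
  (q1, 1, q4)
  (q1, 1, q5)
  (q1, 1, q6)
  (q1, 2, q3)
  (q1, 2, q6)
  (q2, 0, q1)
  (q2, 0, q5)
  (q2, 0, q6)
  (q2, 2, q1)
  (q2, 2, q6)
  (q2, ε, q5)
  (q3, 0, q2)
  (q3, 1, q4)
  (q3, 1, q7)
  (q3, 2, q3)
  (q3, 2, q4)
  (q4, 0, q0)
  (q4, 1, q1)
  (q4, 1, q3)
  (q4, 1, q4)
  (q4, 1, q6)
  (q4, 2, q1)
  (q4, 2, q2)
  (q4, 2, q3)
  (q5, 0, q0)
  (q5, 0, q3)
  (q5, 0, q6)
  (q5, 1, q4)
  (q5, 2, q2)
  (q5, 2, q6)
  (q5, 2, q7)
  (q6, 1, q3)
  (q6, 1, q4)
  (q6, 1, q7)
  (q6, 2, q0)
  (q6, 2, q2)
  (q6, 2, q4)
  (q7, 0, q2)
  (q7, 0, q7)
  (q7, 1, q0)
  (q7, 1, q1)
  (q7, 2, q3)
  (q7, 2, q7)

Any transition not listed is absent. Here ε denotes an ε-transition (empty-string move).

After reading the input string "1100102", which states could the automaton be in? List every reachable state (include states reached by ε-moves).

{q0, q1, q2, q3, q4, q5, q6, q7}

Start: ε-closure({q0}) = {q0, q6}.
Read '1': {q0, q6} → {q3, q4, q7}.
Read '1': {q3, q4, q7} → {q0, q1, q3, q4, q6, q7}.
Read '0': {q0, q1, q3, q4, q6, q7} → {q0, q2, q3, q5, q6, q7}.
Read '0': {q0, q2, q3, q5, q6, q7} → {q0, q1, q2, q3, q5, q6, q7}.
Read '1': {q0, q1, q2, q3, q5, q6, q7} → {q0, q1, q3, q4, q5, q6, q7}.
Read '0': {q0, q1, q3, q4, q5, q6, q7} → {q0, q2, q3, q5, q6, q7}.
Read '2': {q0, q2, q3, q5, q6, q7} → {q0, q1, q2, q3, q4, q5, q6, q7}.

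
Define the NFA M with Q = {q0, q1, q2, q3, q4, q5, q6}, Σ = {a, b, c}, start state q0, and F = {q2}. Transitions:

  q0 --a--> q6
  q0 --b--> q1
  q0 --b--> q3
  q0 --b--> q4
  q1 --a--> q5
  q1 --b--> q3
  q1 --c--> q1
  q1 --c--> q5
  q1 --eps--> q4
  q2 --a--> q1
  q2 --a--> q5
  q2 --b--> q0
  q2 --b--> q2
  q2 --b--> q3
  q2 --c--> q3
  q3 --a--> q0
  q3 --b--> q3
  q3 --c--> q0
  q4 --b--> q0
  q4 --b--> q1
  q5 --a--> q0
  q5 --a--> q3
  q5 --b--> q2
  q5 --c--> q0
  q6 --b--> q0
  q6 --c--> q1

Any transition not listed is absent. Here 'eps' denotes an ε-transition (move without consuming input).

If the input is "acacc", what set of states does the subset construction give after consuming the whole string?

∅

Start in {q0}.
Read 'a': q0→{q6}; now {q6}.
Read 'c': q6→{q1}; union {q1}; ε-closure = {q1, q4}.
Read 'a': q1→{q5}, q4→∅; now {q5}.
Read 'c': q5→{q0}; now {q0}.
Read 'c': q0→∅; now ∅.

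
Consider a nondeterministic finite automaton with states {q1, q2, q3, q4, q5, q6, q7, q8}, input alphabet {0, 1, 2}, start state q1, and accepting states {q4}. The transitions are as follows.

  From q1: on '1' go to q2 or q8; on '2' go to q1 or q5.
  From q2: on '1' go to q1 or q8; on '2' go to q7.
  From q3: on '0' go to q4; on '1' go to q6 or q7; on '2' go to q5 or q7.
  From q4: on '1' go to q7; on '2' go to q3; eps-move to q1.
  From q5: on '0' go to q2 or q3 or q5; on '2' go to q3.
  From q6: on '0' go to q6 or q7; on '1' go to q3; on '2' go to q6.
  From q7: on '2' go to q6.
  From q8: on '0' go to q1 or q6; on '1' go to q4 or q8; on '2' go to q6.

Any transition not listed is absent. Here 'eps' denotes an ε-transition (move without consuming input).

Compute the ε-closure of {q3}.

Begin with {q3}.
No ε-moves leave this set, so the closure equals the set itself.

{q3}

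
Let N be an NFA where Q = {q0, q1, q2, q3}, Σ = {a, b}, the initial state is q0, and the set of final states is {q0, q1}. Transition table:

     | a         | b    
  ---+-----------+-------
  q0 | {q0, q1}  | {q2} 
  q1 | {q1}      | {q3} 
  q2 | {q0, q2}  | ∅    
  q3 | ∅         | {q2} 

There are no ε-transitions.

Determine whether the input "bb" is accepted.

No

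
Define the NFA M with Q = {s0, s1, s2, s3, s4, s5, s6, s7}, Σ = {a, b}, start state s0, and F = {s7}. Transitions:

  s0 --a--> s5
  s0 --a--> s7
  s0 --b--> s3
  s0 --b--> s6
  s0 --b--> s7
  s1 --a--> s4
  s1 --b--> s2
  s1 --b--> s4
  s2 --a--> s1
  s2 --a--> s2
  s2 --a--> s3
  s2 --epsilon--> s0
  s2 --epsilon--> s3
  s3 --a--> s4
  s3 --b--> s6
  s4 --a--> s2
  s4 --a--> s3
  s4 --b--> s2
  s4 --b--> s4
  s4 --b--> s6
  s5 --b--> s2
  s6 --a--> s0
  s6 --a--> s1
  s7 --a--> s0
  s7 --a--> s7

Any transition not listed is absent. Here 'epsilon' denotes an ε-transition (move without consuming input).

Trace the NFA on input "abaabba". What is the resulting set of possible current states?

{s0, s1, s2, s3, s4, s5, s7}

Start in {s0}.
Read 'a': s0→{s5, s7}; now {s5, s7}.
Read 'b': s5→{s2}, s7→∅; union {s2}; ε-closure = {s0, s2, s3}.
Read 'a': s0→{s5, s7}, s2→{s1, s2, s3}, s3→{s4}; union {s1, s2, s3, s4, s5, s7}; ε-closure = {s0, s1, s2, s3, s4, s5, s7}.
Read 'a': s0→{s5, s7}, s1→{s4}, s2→{s1, s2, s3}, s3→{s4}, s4→{s2, s3}, s5→∅, s7→{s0, s7}; now {s0, s1, s2, s3, s4, s5, s7}.
Read 'b': s0→{s3, s6, s7}, s1→{s2, s4}, s2→∅, s3→{s6}, s4→{s2, s4, s6}, s5→{s2}, s7→∅; union {s2, s3, s4, s6, s7}; ε-closure = {s0, s2, s3, s4, s6, s7}.
Read 'b': s0→{s3, s6, s7}, s2→∅, s3→{s6}, s4→{s2, s4, s6}, s6→∅, s7→∅; union {s2, s3, s4, s6, s7}; ε-closure = {s0, s2, s3, s4, s6, s7}.
Read 'a': s0→{s5, s7}, s2→{s1, s2, s3}, s3→{s4}, s4→{s2, s3}, s6→{s0, s1}, s7→{s0, s7}; now {s0, s1, s2, s3, s4, s5, s7}.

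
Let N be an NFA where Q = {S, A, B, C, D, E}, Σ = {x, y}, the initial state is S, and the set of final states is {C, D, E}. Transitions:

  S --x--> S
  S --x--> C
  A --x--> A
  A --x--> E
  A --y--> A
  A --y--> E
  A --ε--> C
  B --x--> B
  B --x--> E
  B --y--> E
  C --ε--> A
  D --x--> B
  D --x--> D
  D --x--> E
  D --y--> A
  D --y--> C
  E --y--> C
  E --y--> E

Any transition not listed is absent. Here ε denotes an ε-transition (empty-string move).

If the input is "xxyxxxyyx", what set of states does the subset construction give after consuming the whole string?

Start in {S}.
Read 'x': {S} → {S, A, C}.
Read 'x': {S, A, C} → {S, A, C, E}.
Read 'y': {S, A, C, E} → {A, C, E}.
Read 'x': {A, C, E} → {A, C, E}.
Read 'x': {A, C, E} → {A, C, E}.
Read 'x': {A, C, E} → {A, C, E}.
Read 'y': {A, C, E} → {A, C, E}.
Read 'y': {A, C, E} → {A, C, E}.
Read 'x': {A, C, E} → {A, C, E}.

{A, C, E}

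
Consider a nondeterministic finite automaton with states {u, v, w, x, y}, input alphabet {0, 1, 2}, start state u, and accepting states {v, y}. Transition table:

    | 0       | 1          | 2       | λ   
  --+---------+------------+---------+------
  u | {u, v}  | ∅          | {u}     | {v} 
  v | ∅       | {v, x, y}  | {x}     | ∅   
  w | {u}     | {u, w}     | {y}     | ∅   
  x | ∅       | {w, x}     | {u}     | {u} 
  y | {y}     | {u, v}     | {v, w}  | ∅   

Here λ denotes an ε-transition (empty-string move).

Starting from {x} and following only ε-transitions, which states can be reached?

{u, v, x}

Begin with {x}.
ε-move x → u; add u.
ε-move u → v; add v.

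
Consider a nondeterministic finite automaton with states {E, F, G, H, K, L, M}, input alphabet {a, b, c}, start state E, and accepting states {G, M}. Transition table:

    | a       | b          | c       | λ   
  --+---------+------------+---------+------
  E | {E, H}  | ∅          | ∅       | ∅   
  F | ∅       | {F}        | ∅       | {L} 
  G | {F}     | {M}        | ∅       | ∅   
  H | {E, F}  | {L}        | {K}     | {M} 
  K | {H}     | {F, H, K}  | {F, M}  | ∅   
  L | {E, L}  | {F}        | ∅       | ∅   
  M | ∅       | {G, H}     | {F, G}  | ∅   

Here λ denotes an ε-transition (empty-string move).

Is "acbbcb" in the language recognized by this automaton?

Yes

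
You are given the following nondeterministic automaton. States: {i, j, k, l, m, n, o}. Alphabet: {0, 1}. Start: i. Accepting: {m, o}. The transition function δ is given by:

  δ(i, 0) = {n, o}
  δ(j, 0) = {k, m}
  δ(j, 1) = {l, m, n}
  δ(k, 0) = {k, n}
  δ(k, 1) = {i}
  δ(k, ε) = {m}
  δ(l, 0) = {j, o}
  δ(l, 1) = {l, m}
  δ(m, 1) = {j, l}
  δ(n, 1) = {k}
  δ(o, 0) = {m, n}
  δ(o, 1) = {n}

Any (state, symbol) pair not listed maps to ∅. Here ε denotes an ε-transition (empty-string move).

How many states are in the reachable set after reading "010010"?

Start in {i}.
Read '0': {i} → {n, o}.
Read '1': {n, o} → {k, m, n}.
Read '0': {k, m, n} → {k, m, n}.
Read '0': {k, m, n} → {k, m, n}.
Read '1': {k, m, n} → {i, j, k, l, m}.
Read '0': {i, j, k, l, m} → {j, k, m, n, o}.
That set has 5 states.

5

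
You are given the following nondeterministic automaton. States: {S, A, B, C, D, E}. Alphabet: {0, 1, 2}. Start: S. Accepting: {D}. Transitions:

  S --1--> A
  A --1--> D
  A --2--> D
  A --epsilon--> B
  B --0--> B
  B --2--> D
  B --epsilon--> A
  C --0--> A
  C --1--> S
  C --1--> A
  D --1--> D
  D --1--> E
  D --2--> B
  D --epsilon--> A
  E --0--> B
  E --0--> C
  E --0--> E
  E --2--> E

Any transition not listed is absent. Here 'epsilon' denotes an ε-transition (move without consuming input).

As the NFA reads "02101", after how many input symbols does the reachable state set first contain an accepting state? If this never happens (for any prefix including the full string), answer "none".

none

Start in {S}.
Read '0': S→∅; now ∅.
The set is empty and remains empty for the remaining 4 symbols.
No reachable set along the way intersects F.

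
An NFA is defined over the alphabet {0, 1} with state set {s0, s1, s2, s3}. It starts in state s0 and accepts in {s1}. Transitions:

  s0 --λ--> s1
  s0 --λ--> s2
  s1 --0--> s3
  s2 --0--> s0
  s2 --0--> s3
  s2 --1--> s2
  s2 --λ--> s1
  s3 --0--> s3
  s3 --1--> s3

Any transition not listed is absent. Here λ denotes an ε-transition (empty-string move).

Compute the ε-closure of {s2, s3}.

Begin with {s2, s3}.
ε-move s2 → s1; add s1.

{s1, s2, s3}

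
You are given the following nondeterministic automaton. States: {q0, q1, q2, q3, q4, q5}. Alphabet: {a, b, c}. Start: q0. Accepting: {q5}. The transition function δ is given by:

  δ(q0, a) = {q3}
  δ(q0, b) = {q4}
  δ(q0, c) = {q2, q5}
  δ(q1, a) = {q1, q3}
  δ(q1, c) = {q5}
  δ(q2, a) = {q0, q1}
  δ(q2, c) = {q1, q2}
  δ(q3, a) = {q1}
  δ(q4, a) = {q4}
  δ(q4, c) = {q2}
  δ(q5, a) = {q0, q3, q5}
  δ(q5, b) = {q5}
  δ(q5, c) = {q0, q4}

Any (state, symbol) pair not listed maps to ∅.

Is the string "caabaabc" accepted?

Start in {q0}.
Read 'c': q0→{q2, q5}; now {q2, q5}.
Read 'a': q2→{q0, q1}, q5→{q0, q3, q5}; now {q0, q1, q3, q5}.
Read 'a': q0→{q3}, q1→{q1, q3}, q3→{q1}, q5→{q0, q3, q5}; now {q0, q1, q3, q5}.
Read 'b': q0→{q4}, q1→∅, q3→∅, q5→{q5}; now {q4, q5}.
Read 'a': q4→{q4}, q5→{q0, q3, q5}; now {q0, q3, q4, q5}.
Read 'a': q0→{q3}, q3→{q1}, q4→{q4}, q5→{q0, q3, q5}; now {q0, q1, q3, q4, q5}.
Read 'b': q0→{q4}, q1→∅, q3→∅, q4→∅, q5→{q5}; now {q4, q5}.
Read 'c': q4→{q2}, q5→{q0, q4}; now {q0, q2, q4}.
The final set {q0, q2, q4} contains no accepting state.

No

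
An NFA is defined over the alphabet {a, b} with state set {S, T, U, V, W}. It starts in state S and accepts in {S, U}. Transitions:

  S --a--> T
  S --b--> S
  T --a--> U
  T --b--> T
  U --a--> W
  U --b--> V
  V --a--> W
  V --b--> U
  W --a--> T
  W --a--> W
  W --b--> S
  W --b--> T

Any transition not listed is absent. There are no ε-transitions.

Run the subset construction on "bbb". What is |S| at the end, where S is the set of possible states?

1

Start in {S}.
Read 'b': S→{S}; now {S}.
Read 'b': S→{S}; now {S}.
Read 'b': S→{S}; now {S}.
That set has 1 state.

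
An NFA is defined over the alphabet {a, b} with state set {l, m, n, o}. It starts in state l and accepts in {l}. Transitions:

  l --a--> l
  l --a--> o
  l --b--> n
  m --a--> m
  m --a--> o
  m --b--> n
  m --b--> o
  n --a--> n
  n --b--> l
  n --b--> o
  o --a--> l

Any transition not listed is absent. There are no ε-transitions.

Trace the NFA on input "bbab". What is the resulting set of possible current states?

{n}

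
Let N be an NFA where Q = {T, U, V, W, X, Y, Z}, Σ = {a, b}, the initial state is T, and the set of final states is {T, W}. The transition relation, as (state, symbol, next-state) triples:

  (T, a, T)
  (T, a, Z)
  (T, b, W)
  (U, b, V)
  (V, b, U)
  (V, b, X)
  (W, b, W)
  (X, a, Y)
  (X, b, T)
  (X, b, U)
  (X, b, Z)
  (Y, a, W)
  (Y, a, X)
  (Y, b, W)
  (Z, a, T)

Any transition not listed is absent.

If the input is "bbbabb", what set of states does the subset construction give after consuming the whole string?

Start in {T}.
Read 'b': {T} → {W}.
Read 'b': {W} → {W}.
Read 'b': {W} → {W}.
Read 'a': {W} → ∅.
The set is empty and remains empty for the remaining 2 symbols.

∅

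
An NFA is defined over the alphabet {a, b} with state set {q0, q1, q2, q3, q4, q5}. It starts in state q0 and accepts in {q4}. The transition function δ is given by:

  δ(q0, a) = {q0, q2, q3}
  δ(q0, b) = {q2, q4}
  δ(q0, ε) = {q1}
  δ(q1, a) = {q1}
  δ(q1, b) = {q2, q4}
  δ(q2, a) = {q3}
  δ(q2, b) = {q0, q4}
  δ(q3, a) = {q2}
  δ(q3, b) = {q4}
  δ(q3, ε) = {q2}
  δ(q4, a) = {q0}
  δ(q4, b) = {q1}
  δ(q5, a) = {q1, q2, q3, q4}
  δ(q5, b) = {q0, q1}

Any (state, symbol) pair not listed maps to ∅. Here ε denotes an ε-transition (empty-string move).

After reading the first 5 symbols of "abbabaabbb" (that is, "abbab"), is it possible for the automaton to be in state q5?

Start: ε-closure({q0}) = {q0, q1}.
Read 'a': q0→{q0, q2, q3}, q1→{q1}; now {q0, q1, q2, q3}.
Read 'b': q0→{q2, q4}, q1→{q2, q4}, q2→{q0, q4}, q3→{q4}; union {q0, q2, q4}; ε-closure = {q0, q1, q2, q4}.
Read 'b': q0→{q2, q4}, q1→{q2, q4}, q2→{q0, q4}, q4→{q1}; now {q0, q1, q2, q4}.
Read 'a': q0→{q0, q2, q3}, q1→{q1}, q2→{q3}, q4→{q0}; now {q0, q1, q2, q3}.
Read 'b': q0→{q2, q4}, q1→{q2, q4}, q2→{q0, q4}, q3→{q4}; union {q0, q2, q4}; ε-closure = {q0, q1, q2, q4}.
State q5 is not in {q0, q1, q2, q4}.

No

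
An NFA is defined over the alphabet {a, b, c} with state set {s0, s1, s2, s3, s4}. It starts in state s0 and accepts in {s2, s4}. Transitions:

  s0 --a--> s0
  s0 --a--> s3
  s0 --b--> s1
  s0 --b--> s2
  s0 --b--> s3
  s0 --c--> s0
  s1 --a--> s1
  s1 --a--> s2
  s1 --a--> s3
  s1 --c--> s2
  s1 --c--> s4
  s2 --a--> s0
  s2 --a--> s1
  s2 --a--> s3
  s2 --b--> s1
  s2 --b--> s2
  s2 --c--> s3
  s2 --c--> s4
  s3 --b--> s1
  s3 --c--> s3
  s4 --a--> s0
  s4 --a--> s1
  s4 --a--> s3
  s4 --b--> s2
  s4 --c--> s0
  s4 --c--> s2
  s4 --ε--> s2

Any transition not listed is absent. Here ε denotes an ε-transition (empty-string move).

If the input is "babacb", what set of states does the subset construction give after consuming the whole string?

{s1, s2, s3}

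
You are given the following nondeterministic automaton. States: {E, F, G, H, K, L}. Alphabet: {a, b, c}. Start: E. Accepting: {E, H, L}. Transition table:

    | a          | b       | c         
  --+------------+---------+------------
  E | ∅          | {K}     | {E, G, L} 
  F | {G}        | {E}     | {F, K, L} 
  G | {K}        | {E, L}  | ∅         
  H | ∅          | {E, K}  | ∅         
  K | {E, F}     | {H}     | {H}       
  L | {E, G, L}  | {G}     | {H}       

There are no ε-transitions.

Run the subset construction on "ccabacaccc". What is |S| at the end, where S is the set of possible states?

6

Start in {E}.
Read 'c': {E} → {E, G, L}.
Read 'c': {E, G, L} → {E, G, H, L}.
Read 'a': {E, G, H, L} → {E, G, K, L}.
Read 'b': {E, G, K, L} → {E, G, H, K, L}.
Read 'a': {E, G, H, K, L} → {E, F, G, K, L}.
Read 'c': {E, F, G, K, L} → {E, F, G, H, K, L}.
Read 'a': {E, F, G, H, K, L} → {E, F, G, K, L}.
Read 'c': {E, F, G, K, L} → {E, F, G, H, K, L}.
Read 'c': {E, F, G, H, K, L} → {E, F, G, H, K, L}.
Read 'c': {E, F, G, H, K, L} → {E, F, G, H, K, L}.
That set has 6 states.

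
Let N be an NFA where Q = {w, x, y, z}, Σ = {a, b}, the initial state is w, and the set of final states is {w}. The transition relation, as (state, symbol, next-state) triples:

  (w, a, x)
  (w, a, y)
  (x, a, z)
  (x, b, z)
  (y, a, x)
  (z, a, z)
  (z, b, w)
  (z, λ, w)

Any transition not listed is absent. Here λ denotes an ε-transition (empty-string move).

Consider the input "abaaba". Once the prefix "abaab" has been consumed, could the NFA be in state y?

Start in {w}.
Read 'a': {w} → {x, y}.
Read 'b': {x, y} → {w, z}.
Read 'a': {w, z} → {w, x, y, z}.
Read 'a': {w, x, y, z} → {w, x, y, z}.
Read 'b': {w, x, y, z} → {w, z}.
State y is not in {w, z}.

No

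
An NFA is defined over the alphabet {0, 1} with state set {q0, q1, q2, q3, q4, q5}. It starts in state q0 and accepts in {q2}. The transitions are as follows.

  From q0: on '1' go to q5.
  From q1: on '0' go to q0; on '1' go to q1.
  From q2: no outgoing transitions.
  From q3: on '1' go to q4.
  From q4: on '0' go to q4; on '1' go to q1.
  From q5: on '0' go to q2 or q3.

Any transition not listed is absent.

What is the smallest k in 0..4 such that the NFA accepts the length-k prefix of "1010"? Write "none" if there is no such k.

2

Start in {q0}.
Read '1': q0→{q5}; now {q5}.
Read '0': q5→{q2, q3}; now {q2, q3}.
None of the earlier sets intersect F, but {q2, q3} does.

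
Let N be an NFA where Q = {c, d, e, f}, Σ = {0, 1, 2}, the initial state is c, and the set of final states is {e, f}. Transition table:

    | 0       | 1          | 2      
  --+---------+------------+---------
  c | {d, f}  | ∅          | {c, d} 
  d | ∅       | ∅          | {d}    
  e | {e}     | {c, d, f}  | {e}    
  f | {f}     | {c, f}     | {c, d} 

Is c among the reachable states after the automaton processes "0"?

Start in {c}.
Read '0': {c} → {d, f}.
State c is not in {d, f}.

No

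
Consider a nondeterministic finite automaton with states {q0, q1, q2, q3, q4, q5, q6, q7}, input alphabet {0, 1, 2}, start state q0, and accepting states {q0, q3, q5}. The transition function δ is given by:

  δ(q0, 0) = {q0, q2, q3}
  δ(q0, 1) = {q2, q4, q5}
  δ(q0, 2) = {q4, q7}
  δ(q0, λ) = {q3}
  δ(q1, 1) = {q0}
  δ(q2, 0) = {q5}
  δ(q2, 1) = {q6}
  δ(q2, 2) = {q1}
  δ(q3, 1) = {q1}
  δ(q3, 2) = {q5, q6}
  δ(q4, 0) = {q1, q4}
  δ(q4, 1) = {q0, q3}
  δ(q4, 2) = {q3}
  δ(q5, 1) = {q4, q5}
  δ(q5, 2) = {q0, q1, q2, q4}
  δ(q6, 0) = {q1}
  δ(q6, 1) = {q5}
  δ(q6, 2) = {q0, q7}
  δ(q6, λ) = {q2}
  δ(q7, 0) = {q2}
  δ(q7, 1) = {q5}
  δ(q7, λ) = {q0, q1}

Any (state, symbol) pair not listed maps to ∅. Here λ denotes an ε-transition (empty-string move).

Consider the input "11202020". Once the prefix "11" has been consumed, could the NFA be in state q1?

Start: ε-closure({q0}) = {q0, q3}.
Read '1': {q0, q3} → {q1, q2, q4, q5}.
Read '1': {q1, q2, q4, q5} → {q0, q2, q3, q4, q5, q6}.
State q1 is not in {q0, q2, q3, q4, q5, q6}.

No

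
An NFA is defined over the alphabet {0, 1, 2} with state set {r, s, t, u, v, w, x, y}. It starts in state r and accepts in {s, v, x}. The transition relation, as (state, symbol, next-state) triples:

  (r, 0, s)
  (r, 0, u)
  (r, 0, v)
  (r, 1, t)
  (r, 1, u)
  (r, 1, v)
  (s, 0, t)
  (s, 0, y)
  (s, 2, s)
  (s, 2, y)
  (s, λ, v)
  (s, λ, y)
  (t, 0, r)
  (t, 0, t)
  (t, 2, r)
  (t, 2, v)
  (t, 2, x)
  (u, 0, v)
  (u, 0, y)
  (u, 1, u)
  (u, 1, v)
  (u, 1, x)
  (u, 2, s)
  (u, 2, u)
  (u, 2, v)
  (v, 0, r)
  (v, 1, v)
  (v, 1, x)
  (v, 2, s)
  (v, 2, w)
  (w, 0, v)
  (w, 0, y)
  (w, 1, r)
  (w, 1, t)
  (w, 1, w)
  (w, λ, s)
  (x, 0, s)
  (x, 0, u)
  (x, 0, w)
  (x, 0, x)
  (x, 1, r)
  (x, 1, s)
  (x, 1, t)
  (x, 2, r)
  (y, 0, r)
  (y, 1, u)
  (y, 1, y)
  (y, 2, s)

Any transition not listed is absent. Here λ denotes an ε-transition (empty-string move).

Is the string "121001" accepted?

Start in {r}.
Read '1': r→{t, u, v}; now {t, u, v}.
Read '2': t→{r, v, x}, u→{s, u, v}, v→{s, w}; union {r, s, u, v, w, x}; ε-closure = {r, s, u, v, w, x, y}.
Read '1': r→{t, u, v}, s→∅, u→{u, v, x}, v→{v, x}, w→{r, t, w}, x→{r, s, t}, y→{u, y}; now {r, s, t, u, v, w, x, y}.
Read '0': r→{s, u, v}, s→{t, y}, t→{r, t}, u→{v, y}, v→{r}, w→{v, y}, x→{s, u, w, x}, y→{r}; now {r, s, t, u, v, w, x, y}.
Read '0': r→{s, u, v}, s→{t, y}, t→{r, t}, u→{v, y}, v→{r}, w→{v, y}, x→{s, u, w, x}, y→{r}; now {r, s, t, u, v, w, x, y}.
Read '1': r→{t, u, v}, s→∅, t→∅, u→{u, v, x}, v→{v, x}, w→{r, t, w}, x→{r, s, t}, y→{u, y}; now {r, s, t, u, v, w, x, y}.
The final set {r, s, t, u, v, w, x, y} contains the accepting states s, v, x.

Yes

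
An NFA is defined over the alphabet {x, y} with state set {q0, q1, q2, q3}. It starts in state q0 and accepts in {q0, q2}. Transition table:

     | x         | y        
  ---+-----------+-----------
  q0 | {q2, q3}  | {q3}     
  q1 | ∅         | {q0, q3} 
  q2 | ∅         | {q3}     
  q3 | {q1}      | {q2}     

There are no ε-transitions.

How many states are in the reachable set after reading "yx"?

1

Start in {q0}.
Read 'y': {q0} → {q3}.
Read 'x': {q3} → {q1}.
That set has 1 state.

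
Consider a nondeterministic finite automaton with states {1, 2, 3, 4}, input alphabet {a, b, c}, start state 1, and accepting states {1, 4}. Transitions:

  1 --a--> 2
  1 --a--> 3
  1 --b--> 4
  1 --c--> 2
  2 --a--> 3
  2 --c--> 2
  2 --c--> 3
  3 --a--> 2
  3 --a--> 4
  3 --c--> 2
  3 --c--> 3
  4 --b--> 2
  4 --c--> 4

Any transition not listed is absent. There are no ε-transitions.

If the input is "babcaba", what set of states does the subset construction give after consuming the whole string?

Start in {1}.
Read 'b': {1} → {4}.
Read 'a': {4} → ∅.
The set is empty and remains empty for the remaining 5 symbols.

∅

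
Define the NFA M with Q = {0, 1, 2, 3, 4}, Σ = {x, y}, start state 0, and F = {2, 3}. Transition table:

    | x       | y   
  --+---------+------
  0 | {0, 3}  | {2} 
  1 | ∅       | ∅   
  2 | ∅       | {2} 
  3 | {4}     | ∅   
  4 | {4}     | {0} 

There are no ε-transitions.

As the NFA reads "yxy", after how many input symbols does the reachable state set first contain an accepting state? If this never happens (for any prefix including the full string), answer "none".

1

Start in {0}.
Read 'y': 0→{2}; now {2}.
None of the earlier sets intersect F, but {2} does.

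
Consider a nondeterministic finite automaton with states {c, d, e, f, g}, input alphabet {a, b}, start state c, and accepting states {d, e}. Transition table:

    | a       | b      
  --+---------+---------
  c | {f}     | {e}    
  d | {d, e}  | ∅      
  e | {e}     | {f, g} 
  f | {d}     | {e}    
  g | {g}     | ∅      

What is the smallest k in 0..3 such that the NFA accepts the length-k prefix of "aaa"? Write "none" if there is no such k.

2

Start in {c}.
Read 'a': c→{f}; now {f}.
Read 'a': f→{d}; now {d}.
None of the earlier sets intersect F, but {d} does.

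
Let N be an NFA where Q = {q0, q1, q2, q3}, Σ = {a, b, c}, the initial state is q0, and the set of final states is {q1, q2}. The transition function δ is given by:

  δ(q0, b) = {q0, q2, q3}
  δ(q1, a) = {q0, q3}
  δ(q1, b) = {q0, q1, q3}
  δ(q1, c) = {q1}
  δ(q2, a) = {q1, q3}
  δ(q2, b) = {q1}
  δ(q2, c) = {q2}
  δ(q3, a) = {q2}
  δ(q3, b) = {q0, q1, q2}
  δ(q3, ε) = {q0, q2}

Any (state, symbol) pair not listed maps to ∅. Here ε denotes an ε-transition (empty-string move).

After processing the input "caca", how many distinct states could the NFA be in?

0

Start in {q0}.
Read 'c': {q0} → ∅.
The set is empty and remains empty for the remaining 3 symbols.
That set has 0 states.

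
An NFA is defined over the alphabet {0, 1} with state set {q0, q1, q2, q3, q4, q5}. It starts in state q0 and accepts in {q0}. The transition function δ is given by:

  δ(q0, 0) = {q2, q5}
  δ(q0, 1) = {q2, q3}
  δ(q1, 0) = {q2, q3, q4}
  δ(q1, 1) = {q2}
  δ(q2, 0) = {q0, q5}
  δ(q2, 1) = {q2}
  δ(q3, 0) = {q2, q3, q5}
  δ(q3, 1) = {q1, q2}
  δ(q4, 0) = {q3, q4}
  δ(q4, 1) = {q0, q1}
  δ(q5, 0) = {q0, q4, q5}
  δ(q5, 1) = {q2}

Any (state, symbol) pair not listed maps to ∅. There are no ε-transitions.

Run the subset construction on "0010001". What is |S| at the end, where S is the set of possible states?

4

Start in {q0}.
Read '0': q0→{q2, q5}; now {q2, q5}.
Read '0': q2→{q0, q5}, q5→{q0, q4, q5}; now {q0, q4, q5}.
Read '1': q0→{q2, q3}, q4→{q0, q1}, q5→{q2}; now {q0, q1, q2, q3}.
Read '0': q0→{q2, q5}, q1→{q2, q3, q4}, q2→{q0, q5}, q3→{q2, q3, q5}; now {q0, q2, q3, q4, q5}.
Read '0': q0→{q2, q5}, q2→{q0, q5}, q3→{q2, q3, q5}, q4→{q3, q4}, q5→{q0, q4, q5}; now {q0, q2, q3, q4, q5}.
Read '0': q0→{q2, q5}, q2→{q0, q5}, q3→{q2, q3, q5}, q4→{q3, q4}, q5→{q0, q4, q5}; now {q0, q2, q3, q4, q5}.
Read '1': q0→{q2, q3}, q2→{q2}, q3→{q1, q2}, q4→{q0, q1}, q5→{q2}; now {q0, q1, q2, q3}.
That set has 4 states.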